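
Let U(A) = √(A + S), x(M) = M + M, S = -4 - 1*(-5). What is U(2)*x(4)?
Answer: 8*√3 ≈ 13.856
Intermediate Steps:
S = 1 (S = -4 + 5 = 1)
x(M) = 2*M
U(A) = √(1 + A) (U(A) = √(A + 1) = √(1 + A))
U(2)*x(4) = √(1 + 2)*(2*4) = √3*8 = 8*√3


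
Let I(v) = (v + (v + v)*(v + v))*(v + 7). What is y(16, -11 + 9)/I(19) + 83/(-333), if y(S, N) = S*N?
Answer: -1583905/6333327 ≈ -0.25009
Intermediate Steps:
y(S, N) = N*S
I(v) = (7 + v)*(v + 4*v²) (I(v) = (v + (2*v)*(2*v))*(7 + v) = (v + 4*v²)*(7 + v) = (7 + v)*(v + 4*v²))
y(16, -11 + 9)/I(19) + 83/(-333) = ((-11 + 9)*16)/((19*(7 + 4*19² + 29*19))) + 83/(-333) = (-2*16)/((19*(7 + 4*361 + 551))) + 83*(-1/333) = -32*1/(19*(7 + 1444 + 551)) - 83/333 = -32/(19*2002) - 83/333 = -32/38038 - 83/333 = -32*1/38038 - 83/333 = -16/19019 - 83/333 = -1583905/6333327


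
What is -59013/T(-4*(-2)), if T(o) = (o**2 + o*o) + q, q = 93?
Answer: -59013/221 ≈ -267.03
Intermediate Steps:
T(o) = 93 + 2*o**2 (T(o) = (o**2 + o*o) + 93 = (o**2 + o**2) + 93 = 2*o**2 + 93 = 93 + 2*o**2)
-59013/T(-4*(-2)) = -59013/(93 + 2*(-4*(-2))**2) = -59013/(93 + 2*8**2) = -59013/(93 + 2*64) = -59013/(93 + 128) = -59013/221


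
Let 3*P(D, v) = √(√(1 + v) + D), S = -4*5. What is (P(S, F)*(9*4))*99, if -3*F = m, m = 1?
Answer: 396*√(-180 + 3*√6) ≈ 5203.3*I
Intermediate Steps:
F = -⅓ (F = -⅓*1 = -⅓ ≈ -0.33333)
S = -20
P(D, v) = √(D + √(1 + v))/3 (P(D, v) = √(√(1 + v) + D)/3 = √(D + √(1 + v))/3)
(P(S, F)*(9*4))*99 = ((√(-20 + √(1 - ⅓))/3)*(9*4))*99 = ((√(-20 + √(⅔))/3)*36)*99 = ((√(-20 + √6/3)/3)*36)*99 = (12*√(-20 + √6/3))*99 = 1188*√(-20 + √6/3)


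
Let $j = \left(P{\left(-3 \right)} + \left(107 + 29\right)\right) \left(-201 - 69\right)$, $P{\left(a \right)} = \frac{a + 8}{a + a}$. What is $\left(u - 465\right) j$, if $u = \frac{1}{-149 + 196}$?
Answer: $\frac{797561730}{47} \approx 1.6969 \cdot 10^{7}$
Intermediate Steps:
$P{\left(a \right)} = \frac{8 + a}{2 a}$
$j = -36495$ ($j = \left(\frac{8 - 3}{2 \left(-3\right)} + \left(107 + 29\right)\right) \left(-201 - 69\right) = \left(\frac{1}{2} \left(- \frac{1}{3}\right) 5 + 136\right) \left(-270\right) = \left(- \frac{5}{6} + 136\right) \left(-270\right) = \frac{811}{6} \left(-270\right) = -36495$)
$u = \frac{1}{47} \approx 0.021277$
$\left(u - 465\right) j = \left(\frac{1}{47} - 465\right) \left(-36495\right) = \left(- \frac{21854}{47}\right) \left(-36495\right) = \frac{797561730}{47}$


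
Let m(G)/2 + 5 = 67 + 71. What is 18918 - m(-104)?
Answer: 18652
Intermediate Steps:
m(G) = 266 (m(G) = -10 + 2*(67 + 71) = -10 + 2*138 = -10 + 276 = 266)
18918 - m(-104) = 18918 - 1*266 = 18918 - 266 = 18652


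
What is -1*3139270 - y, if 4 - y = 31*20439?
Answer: -2505665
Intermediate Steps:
y = -633605 (y = 4 - 31*20439 = 4 - 1*633609 = 4 - 633609 = -633605)
-1*3139270 - y = -1*3139270 - 1*(-633605) = -3139270 + 633605 = -2505665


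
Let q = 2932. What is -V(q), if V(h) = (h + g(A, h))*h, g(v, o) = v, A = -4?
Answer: -8584896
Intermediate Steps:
V(h) = h*(-4 + h) (V(h) = (h - 4)*h = (-4 + h)*h = h*(-4 + h))
-V(q) = -2932*(-4 + 2932) = -2932*2928 = -1*8584896 = -8584896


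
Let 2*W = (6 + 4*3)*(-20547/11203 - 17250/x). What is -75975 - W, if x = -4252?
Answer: -1810016975127/23817578 ≈ -75995.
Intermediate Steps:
W = 476486577/23817578 (W = ((6 + 4*3)*(-20547/11203 - 17250/(-4252)))/2 = ((6 + 12)*(-20547*1/11203 - 17250*(-1/4252)))/2 = (18*(-20547/11203 + 8625/2126))/2 = (18*(52942953/23817578))/2 = (½)*(476486577/11908789) = 476486577/23817578 ≈ 20.006)
-75975 - W = -75975 - 1*476486577/23817578 = -75975 - 476486577/23817578 = -1810016975127/23817578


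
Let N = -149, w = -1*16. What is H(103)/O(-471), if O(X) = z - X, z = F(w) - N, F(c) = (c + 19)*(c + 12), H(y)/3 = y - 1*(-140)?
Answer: 729/608 ≈ 1.1990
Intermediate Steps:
w = -16
H(y) = 420 + 3*y (H(y) = 3*(y - 1*(-140)) = 3*(y + 140) = 3*(140 + y) = 420 + 3*y)
F(c) = (12 + c)*(19 + c) (F(c) = (19 + c)*(12 + c) = (12 + c)*(19 + c))
z = 137 (z = (228 + (-16)**2 + 31*(-16)) - 1*(-149) = (228 + 256 - 496) + 149 = -12 + 149 = 137)
O(X) = 137 - X
H(103)/O(-471) = (420 + 3*103)/(137 - 1*(-471)) = (420 + 309)/(137 + 471) = 729/608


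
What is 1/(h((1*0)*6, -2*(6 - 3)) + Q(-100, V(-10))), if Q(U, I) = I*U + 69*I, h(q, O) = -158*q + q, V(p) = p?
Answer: 1/310 ≈ 0.0032258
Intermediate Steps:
h(q, O) = -157*q
Q(U, I) = 69*I + I*U
1/(h((1*0)*6, -2*(6 - 3)) + Q(-100, V(-10))) = 1/(-157*1*0*6 - 10*(69 - 100)) = 1/(-0*6 - 10*(-31)) = 1/(-157*0 + 310) = 1/(0 + 310) = 1/310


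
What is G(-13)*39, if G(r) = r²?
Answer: 6591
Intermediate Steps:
G(-13)*39 = (-13)²*39 = 169*39 = 6591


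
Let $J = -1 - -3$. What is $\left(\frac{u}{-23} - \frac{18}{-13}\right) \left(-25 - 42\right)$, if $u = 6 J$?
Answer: $- \frac{17286}{299} \approx -57.813$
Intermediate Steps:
$J = 2$ ($J = -1 + 3 = 2$)
$u = 12$ ($u = 6 \cdot 2 = 12$)
$\left(\frac{u}{-23} - \frac{18}{-13}\right) \left(-25 - 42\right) = \left(\frac{12}{-23} - \frac{18}{-13}\right) \left(-25 - 42\right) = \left(12 \left(- \frac{1}{23}\right) - - \frac{18}{13}\right) \left(-67\right) = \left(- \frac{12}{23} + \frac{18}{13}\right) \left(-67\right) = \frac{258}{299} \left(-67\right) = - \frac{17286}{299}$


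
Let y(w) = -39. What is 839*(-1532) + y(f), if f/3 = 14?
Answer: -1285387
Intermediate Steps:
f = 42 (f = 3*14 = 42)
839*(-1532) + y(f) = 839*(-1532) - 39 = -1285348 - 39 = -1285387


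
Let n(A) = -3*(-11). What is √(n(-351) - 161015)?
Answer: I*√160982 ≈ 401.23*I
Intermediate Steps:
n(A) = 33
√(n(-351) - 161015) = √(33 - 161015) = √(-160982) = I*√160982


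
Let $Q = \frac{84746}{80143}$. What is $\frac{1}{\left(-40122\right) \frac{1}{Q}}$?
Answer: $- \frac{42373}{1607748723} \approx -2.6355 \cdot 10^{-5}$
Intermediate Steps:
$Q = \frac{84746}{80143}$ ($Q = 84746 \cdot \frac{1}{80143} = \frac{84746}{80143} \approx 1.0574$)
$\frac{1}{\left(-40122\right) \frac{1}{Q}} = \frac{1}{\left(-40122\right) \frac{1}{\frac{84746}{80143}}} = \frac{1}{\left(-40122\right) \frac{80143}{84746}} = \frac{1}{- \frac{1607748723}{42373}} = - \frac{42373}{1607748723}$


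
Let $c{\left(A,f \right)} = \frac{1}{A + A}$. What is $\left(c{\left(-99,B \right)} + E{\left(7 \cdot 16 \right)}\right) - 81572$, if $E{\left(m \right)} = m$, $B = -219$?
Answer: $- \frac{16129081}{198} \approx -81460.0$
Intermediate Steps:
$c{\left(A,f \right)} = \frac{1}{2 A}$
$\left(c{\left(-99,B \right)} + E{\left(7 \cdot 16 \right)}\right) - 81572 = \left(\frac{1}{2 \left(-99\right)} + 7 \cdot 16\right) - 81572 = \left(\frac{1}{2} \left(- \frac{1}{99}\right) + 112\right) - 81572 = \left(- \frac{1}{198} + 112\right) - 81572 = \frac{22175}{198} - 81572 = - \frac{16129081}{198}$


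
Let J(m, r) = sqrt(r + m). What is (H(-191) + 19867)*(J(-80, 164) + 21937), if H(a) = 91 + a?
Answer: 433628679 + 39534*sqrt(21) ≈ 4.3381e+8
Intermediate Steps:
J(m, r) = sqrt(m + r)
(H(-191) + 19867)*(J(-80, 164) + 21937) = ((91 - 191) + 19867)*(sqrt(-80 + 164) + 21937) = (-100 + 19867)*(sqrt(84) + 21937) = 19767*(2*sqrt(21) + 21937) = 19767*(21937 + 2*sqrt(21)) = 433628679 + 39534*sqrt(21)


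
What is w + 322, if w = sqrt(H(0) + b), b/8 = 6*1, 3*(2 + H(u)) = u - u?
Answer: 322 + sqrt(46) ≈ 328.78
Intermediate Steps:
H(u) = -2 (H(u) = -2 + (u - u)/3 = -2 + (1/3)*0 = -2 + 0 = -2)
b = 48 (b = 8*(6*1) = 8*6 = 48)
w = sqrt(46) (w = sqrt(-2 + 48) = sqrt(46) ≈ 6.7823)
w + 322 = sqrt(46) + 322 = 322 + sqrt(46)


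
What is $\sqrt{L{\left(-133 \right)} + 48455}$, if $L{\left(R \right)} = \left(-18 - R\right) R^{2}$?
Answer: $3 \sqrt{231410} \approx 1443.2$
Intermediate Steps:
$L{\left(R \right)} = R^{2} \left(-18 - R\right)$
$\sqrt{L{\left(-133 \right)} + 48455} = \sqrt{\left(-133\right)^{2} \left(-18 - -133\right) + 48455} = \sqrt{17689 \left(-18 + 133\right) + 48455} = \sqrt{17689 \cdot 115 + 48455} = \sqrt{2034235 + 48455} = \sqrt{2082690} = 3 \sqrt{231410}$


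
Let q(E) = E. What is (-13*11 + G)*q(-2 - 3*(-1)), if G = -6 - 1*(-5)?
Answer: -144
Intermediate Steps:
G = -1 (G = -6 + 5 = -1)
(-13*11 + G)*q(-2 - 3*(-1)) = (-13*11 - 1)*(-2 - 3*(-1)) = (-143 - 1)*(-2 + 3) = -144*1 = -144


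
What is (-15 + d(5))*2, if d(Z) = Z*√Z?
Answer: -30 + 10*√5 ≈ -7.6393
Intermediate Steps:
d(Z) = Z^(3/2)
(-15 + d(5))*2 = (-15 + 5^(3/2))*2 = (-15 + 5*√5)*2 = -30 + 10*√5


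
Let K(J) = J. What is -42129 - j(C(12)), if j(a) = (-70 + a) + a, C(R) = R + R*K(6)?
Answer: -42227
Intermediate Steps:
C(R) = 7*R (C(R) = R + R*6 = R + 6*R = 7*R)
j(a) = -70 + 2*a
-42129 - j(C(12)) = -42129 - (-70 + 2*(7*12)) = -42129 - (-70 + 2*84) = -42129 - (-70 + 168) = -42129 - 1*98 = -42129 - 98 = -42227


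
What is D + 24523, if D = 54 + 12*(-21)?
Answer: 24325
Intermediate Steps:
D = -198 (D = 54 - 252 = -198)
D + 24523 = -198 + 24523 = 24325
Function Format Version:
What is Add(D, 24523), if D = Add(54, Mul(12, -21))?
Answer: 24325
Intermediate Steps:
D = -198 (D = Add(54, -252) = -198)
Add(D, 24523) = Add(-198, 24523) = 24325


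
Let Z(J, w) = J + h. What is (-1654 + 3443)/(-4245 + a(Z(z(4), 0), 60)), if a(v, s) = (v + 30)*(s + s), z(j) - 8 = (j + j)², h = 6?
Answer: 1789/8715 ≈ 0.20528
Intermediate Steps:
z(j) = 8 + 4*j² (z(j) = 8 + (j + j)² = 8 + (2*j)² = 8 + 4*j²)
Z(J, w) = 6 + J (Z(J, w) = J + 6 = 6 + J)
a(v, s) = 2*s*(30 + v) (a(v, s) = (30 + v)*(2*s) = 2*s*(30 + v))
(-1654 + 3443)/(-4245 + a(Z(z(4), 0), 60)) = (-1654 + 3443)/(-4245 + 2*60*(30 + (6 + (8 + 4*4²)))) = 1789/(-4245 + 2*60*(30 + (6 + (8 + 4*16)))) = 1789/(-4245 + 2*60*(30 + (6 + (8 + 64)))) = 1789/(-4245 + 2*60*(30 + (6 + 72))) = 1789/(-4245 + 2*60*(30 + 78)) = 1789/(-4245 + 2*60*108) = 1789/(-4245 + 12960) = 1789/8715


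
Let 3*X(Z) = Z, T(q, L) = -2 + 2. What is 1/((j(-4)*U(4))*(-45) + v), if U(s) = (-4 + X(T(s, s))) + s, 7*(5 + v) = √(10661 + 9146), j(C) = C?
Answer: 245/18582 + 7*√19807/18582 ≈ 0.066202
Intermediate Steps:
T(q, L) = 0
v = -5 + √19807/7 (v = -5 + √(10661 + 9146)/7 = -5 + √19807/7 ≈ 15.105)
X(Z) = Z/3
U(s) = -4 + s (U(s) = (-4 + (⅓)*0) + s = (-4 + 0) + s = -4 + s)
1/((j(-4)*U(4))*(-45) + v) = 1/(-4*(-4 + 4)*(-45) + (-5 + √19807/7)) = 1/(-4*0*(-45) + (-5 + √19807/7)) = 1/(0*(-45) + (-5 + √19807/7)) = 1/(0 + (-5 + √19807/7)) = 1/(-5 + √19807/7)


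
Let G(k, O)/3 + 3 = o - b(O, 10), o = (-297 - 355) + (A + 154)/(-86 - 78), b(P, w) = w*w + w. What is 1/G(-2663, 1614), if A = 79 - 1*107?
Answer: -82/188379 ≈ -0.00043529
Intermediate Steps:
A = -28 (A = 79 - 107 = -28)
b(P, w) = w + w² (b(P, w) = w² + w = w + w²)
o = -53527/82 (o = (-297 - 355) + (-28 + 154)/(-86 - 78) = -652 + 126/(-164) = -652 + 126*(-1/164) = -652 - 63/82 = -53527/82 ≈ -652.77)
G(k, O) = -188379/82 (G(k, O) = -9 + 3*(-53527/82 - 10*(1 + 10)) = -9 + 3*(-53527/82 - 10*11) = -9 + 3*(-53527/82 - 1*110) = -9 + 3*(-53527/82 - 110) = -9 + 3*(-62547/82) = -9 - 187641/82 = -188379/82)
1/G(-2663, 1614) = 1/(-188379/82) = -82/188379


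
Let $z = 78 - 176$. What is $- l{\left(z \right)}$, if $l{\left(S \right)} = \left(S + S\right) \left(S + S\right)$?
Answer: $-38416$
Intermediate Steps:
$z = -98$ ($z = 78 - 176 = -98$)
$l{\left(S \right)} = 4 S^{2}$ ($l{\left(S \right)} = 2 S 2 S = 4 S^{2}$)
$- l{\left(z \right)} = - 4 \left(-98\right)^{2} = - 4 \cdot 9604 = \left(-1\right) 38416 = -38416$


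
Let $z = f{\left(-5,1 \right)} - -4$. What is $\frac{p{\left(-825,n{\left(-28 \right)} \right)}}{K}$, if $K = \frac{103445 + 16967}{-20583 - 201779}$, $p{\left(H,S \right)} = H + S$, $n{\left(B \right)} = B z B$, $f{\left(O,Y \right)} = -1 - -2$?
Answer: $- \frac{344105195}{60206} \approx -5715.5$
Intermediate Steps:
$f{\left(O,Y \right)} = 1$ ($f{\left(O,Y \right)} = -1 + 2 = 1$)
$z = 5$ ($z = 1 - -4 = 1 + 4 = 5$)
$n{\left(B \right)} = 5 B^{2}$ ($n{\left(B \right)} = B 5 B = 5 B B = 5 B^{2}$)
$K = - \frac{60206}{111181}$ ($K = \frac{120412}{-222362} = 120412 \left(- \frac{1}{222362}\right) = - \frac{60206}{111181} \approx -0.54151$)
$\frac{p{\left(-825,n{\left(-28 \right)} \right)}}{K} = \frac{-825 + 5 \left(-28\right)^{2}}{- \frac{60206}{111181}} = \left(-825 + 5 \cdot 784\right) \left(- \frac{111181}{60206}\right) = \left(-825 + 3920\right) \left(- \frac{111181}{60206}\right) = 3095 \left(- \frac{111181}{60206}\right) = - \frac{344105195}{60206}$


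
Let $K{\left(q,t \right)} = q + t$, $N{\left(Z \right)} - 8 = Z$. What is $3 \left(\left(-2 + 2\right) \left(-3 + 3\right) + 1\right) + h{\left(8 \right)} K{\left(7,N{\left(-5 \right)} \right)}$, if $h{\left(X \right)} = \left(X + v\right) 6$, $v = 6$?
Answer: $843$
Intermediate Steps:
$N{\left(Z \right)} = 8 + Z$
$h{\left(X \right)} = 36 + 6 X$ ($h{\left(X \right)} = \left(X + 6\right) 6 = \left(6 + X\right) 6 = 36 + 6 X$)
$3 \left(\left(-2 + 2\right) \left(-3 + 3\right) + 1\right) + h{\left(8 \right)} K{\left(7,N{\left(-5 \right)} \right)} = 3 \left(\left(-2 + 2\right) \left(-3 + 3\right) + 1\right) + \left(36 + 6 \cdot 8\right) \left(7 + \left(8 - 5\right)\right) = 3 \left(0 \cdot 0 + 1\right) + \left(36 + 48\right) \left(7 + 3\right) = 3 \left(0 + 1\right) + 84 \cdot 10 = 3 \cdot 1 + 840 = 3 + 840 = 843$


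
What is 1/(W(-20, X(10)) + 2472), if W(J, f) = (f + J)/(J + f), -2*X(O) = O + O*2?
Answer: 1/2473 ≈ 0.00040437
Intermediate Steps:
X(O) = -3*O/2 (X(O) = -(O + O*2)/2 = -(O + 2*O)/2 = -3*O/2)
W(J, f) = 1 (W(J, f) = (J + f)/(J + f) = 1)
1/(W(-20, X(10)) + 2472) = 1/(1 + 2472) = 1/2473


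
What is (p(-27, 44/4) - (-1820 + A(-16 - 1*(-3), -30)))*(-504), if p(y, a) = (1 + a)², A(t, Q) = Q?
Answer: -1004976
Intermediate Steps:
(p(-27, 44/4) - (-1820 + A(-16 - 1*(-3), -30)))*(-504) = ((1 + 44/4)² - (-1820 - 30))*(-504) = ((1 + 44*(¼))² - 1*(-1850))*(-504) = ((1 + 11)² + 1850)*(-504) = (12² + 1850)*(-504) = (144 + 1850)*(-504) = 1994*(-504) = -1004976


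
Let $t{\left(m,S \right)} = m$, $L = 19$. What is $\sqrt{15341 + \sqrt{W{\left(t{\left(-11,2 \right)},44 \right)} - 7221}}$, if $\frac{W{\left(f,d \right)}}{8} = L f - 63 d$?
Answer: $\sqrt{15341 + i \sqrt{31069}} \approx 123.86 + 0.7115 i$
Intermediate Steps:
$W{\left(f,d \right)} = - 504 d + 152 f$ ($W{\left(f,d \right)} = 8 \left(19 f - 63 d\right) = 8 \left(- 63 d + 19 f\right) = - 504 d + 152 f$)
$\sqrt{15341 + \sqrt{W{\left(t{\left(-11,2 \right)},44 \right)} - 7221}} = \sqrt{15341 + \sqrt{\left(\left(-504\right) 44 + 152 \left(-11\right)\right) - 7221}} = \sqrt{15341 + \sqrt{\left(-22176 - 1672\right) - 7221}} = \sqrt{15341 + \sqrt{-23848 - 7221}} = \sqrt{15341 + \sqrt{-31069}} = \sqrt{15341 + i \sqrt{31069}}$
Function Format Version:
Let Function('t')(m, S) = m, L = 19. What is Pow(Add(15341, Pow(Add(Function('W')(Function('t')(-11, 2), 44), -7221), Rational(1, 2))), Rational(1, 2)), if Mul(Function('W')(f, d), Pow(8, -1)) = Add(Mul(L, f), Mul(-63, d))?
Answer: Pow(Add(15341, Mul(I, Pow(31069, Rational(1, 2)))), Rational(1, 2)) ≈ Add(123.86, Mul(0.7115, I))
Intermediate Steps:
Function('W')(f, d) = Add(Mul(-504, d), Mul(152, f)) (Function('W')(f, d) = Mul(8, Add(Mul(19, f), Mul(-63, d))) = Mul(8, Add(Mul(-63, d), Mul(19, f))) = Add(Mul(-504, d), Mul(152, f)))
Pow(Add(15341, Pow(Add(Function('W')(Function('t')(-11, 2), 44), -7221), Rational(1, 2))), Rational(1, 2)) = Pow(Add(15341, Pow(Add(Add(Mul(-504, 44), Mul(152, -11)), -7221), Rational(1, 2))), Rational(1, 2)) = Pow(Add(15341, Pow(Add(Add(-22176, -1672), -7221), Rational(1, 2))), Rational(1, 2)) = Pow(Add(15341, Pow(Add(-23848, -7221), Rational(1, 2))), Rational(1, 2)) = Pow(Add(15341, Pow(-31069, Rational(1, 2))), Rational(1, 2)) = Pow(Add(15341, Mul(I, Pow(31069, Rational(1, 2)))), Rational(1, 2))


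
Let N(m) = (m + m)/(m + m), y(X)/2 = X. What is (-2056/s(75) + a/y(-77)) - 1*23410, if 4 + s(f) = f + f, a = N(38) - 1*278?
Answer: -263313311/11242 ≈ -23422.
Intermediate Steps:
y(X) = 2*X
N(m) = 1 (N(m) = (2*m)/((2*m)) = (2*m)*(1/(2*m)) = 1)
a = -277 (a = 1 - 1*278 = 1 - 278 = -277)
s(f) = -4 + 2*f (s(f) = -4 + (f + f) = -4 + 2*f)
(-2056/s(75) + a/y(-77)) - 1*23410 = (-2056/(-4 + 2*75) - 277/(2*(-77))) - 1*23410 = (-2056/(-4 + 150) - 277/(-154)) - 23410 = (-2056/146 - 277*(-1/154)) - 23410 = (-2056*1/146 + 277/154) - 23410 = (-1028/73 + 277/154) - 23410 = -138091/11242 - 23410 = -263313311/11242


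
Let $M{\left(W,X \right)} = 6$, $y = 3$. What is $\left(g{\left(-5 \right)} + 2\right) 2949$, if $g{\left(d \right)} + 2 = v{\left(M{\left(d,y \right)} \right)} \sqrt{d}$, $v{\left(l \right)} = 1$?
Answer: $2949 i \sqrt{5} \approx 6594.2 i$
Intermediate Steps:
$g{\left(d \right)} = -2 + \sqrt{d}$ ($g{\left(d \right)} = -2 + 1 \sqrt{d} = -2 + \sqrt{d}$)
$\left(g{\left(-5 \right)} + 2\right) 2949 = \left(\left(-2 + \sqrt{-5}\right) + 2\right) 2949 = \left(\left(-2 + i \sqrt{5}\right) + 2\right) 2949 = i \sqrt{5} \cdot 2949 = 2949 i \sqrt{5}$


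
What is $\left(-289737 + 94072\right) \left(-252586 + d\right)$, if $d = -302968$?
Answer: $108702473410$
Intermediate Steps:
$\left(-289737 + 94072\right) \left(-252586 + d\right) = \left(-289737 + 94072\right) \left(-252586 - 302968\right) = \left(-195665\right) \left(-555554\right) = 108702473410$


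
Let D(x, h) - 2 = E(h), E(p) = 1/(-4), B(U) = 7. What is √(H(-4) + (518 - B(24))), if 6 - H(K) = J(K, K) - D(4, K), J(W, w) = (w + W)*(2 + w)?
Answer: √2011/2 ≈ 22.422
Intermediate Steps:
E(p) = -¼
D(x, h) = 7/4 (D(x, h) = 2 - ¼ = 7/4)
J(W, w) = (2 + w)*(W + w) (J(W, w) = (W + w)*(2 + w) = (2 + w)*(W + w))
H(K) = 31/4 - 4*K - 2*K² (H(K) = 6 - ((K² + 2*K + 2*K + K*K) - 1*7/4) = 6 - ((K² + 2*K + 2*K + K²) - 7/4) = 6 - ((2*K² + 4*K) - 7/4) = 6 - (-7/4 + 2*K² + 4*K) = 6 + (7/4 - 4*K - 2*K²) = 31/4 - 4*K - 2*K²)
√(H(-4) + (518 - B(24))) = √((31/4 - 4*(-4) - 2*(-4)²) + (518 - 1*7)) = √((31/4 + 16 - 2*16) + (518 - 7)) = √((31/4 + 16 - 32) + 511) = √(-33/4 + 511) = √(2011/4) = √2011/2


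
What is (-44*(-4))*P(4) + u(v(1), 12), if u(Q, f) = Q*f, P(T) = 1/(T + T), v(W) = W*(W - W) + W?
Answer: 34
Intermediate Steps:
v(W) = W (v(W) = W*0 + W = 0 + W = W)
P(T) = 1/(2*T)
(-44*(-4))*P(4) + u(v(1), 12) = (-44*(-4))*((½)/4) + 1*12 = 176*((½)*(¼)) + 12 = 176*(⅛) + 12 = 22 + 12 = 34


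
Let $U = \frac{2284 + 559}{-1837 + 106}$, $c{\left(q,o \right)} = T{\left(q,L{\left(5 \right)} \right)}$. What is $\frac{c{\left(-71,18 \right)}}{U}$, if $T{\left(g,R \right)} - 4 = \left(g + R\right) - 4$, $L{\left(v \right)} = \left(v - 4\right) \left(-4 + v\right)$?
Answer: $\frac{121170}{2843} \approx 42.62$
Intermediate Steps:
$L{\left(v \right)} = \left(-4 + v\right)^{2}$ ($L{\left(v \right)} = \left(-4 + v\right) \left(-4 + v\right) = \left(-4 + v\right)^{2}$)
$T{\left(g,R \right)} = R + g$ ($T{\left(g,R \right)} = 4 - \left(4 - R - g\right) = 4 + \left(-4 + R + g\right) = R + g$)
$c{\left(q,o \right)} = 1 + q$ ($c{\left(q,o \right)} = \left(-4 + 5\right)^{2} + q = 1^{2} + q = 1 + q$)
$U = - \frac{2843}{1731}$ ($U = \frac{2843}{-1731} = 2843 \left(- \frac{1}{1731}\right) = - \frac{2843}{1731} \approx -1.6424$)
$\frac{c{\left(-71,18 \right)}}{U} = \frac{1 - 71}{- \frac{2843}{1731}} = \left(-70\right) \left(- \frac{1731}{2843}\right) = \frac{121170}{2843}$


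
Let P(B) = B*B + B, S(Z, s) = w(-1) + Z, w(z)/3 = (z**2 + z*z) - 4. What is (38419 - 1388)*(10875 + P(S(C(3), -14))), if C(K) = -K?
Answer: 405378357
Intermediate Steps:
w(z) = -12 + 6*z**2 (w(z) = 3*((z**2 + z*z) - 4) = 3*((z**2 + z**2) - 4) = 3*(2*z**2 - 4) = 3*(-4 + 2*z**2) = -12 + 6*z**2)
S(Z, s) = -6 + Z (S(Z, s) = (-12 + 6*(-1)**2) + Z = (-12 + 6*1) + Z = (-12 + 6) + Z = -6 + Z)
P(B) = B + B**2 (P(B) = B**2 + B = B + B**2)
(38419 - 1388)*(10875 + P(S(C(3), -14))) = (38419 - 1388)*(10875 + (-6 - 1*3)*(1 + (-6 - 1*3))) = 37031*(10875 + (-6 - 3)*(1 + (-6 - 3))) = 37031*(10875 - 9*(1 - 9)) = 37031*(10875 - 9*(-8)) = 37031*(10875 + 72) = 37031*10947 = 405378357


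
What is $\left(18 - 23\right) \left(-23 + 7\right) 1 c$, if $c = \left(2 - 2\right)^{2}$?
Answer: $0$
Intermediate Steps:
$c = 0$ ($c = 0^{2} = 0$)
$\left(18 - 23\right) \left(-23 + 7\right) 1 c = \left(18 - 23\right) \left(-23 + 7\right) 1 \cdot 0 = \left(-5\right) \left(-16\right) 1 \cdot 0 = 80 \cdot 1 \cdot 0 = 80 \cdot 0 = 0$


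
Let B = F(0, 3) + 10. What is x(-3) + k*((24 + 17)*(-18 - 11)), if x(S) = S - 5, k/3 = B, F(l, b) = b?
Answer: -46379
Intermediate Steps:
B = 13 (B = 3 + 10 = 13)
k = 39 (k = 3*13 = 39)
x(S) = -5 + S
x(-3) + k*((24 + 17)*(-18 - 11)) = (-5 - 3) + 39*((24 + 17)*(-18 - 11)) = -8 + 39*(41*(-29)) = -8 + 39*(-1189) = -8 - 46371 = -46379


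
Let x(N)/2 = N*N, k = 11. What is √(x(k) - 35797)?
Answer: I*√35555 ≈ 188.56*I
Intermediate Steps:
x(N) = 2*N² (x(N) = 2*(N*N) = 2*N²)
√(x(k) - 35797) = √(2*11² - 35797) = √(2*121 - 35797) = √(242 - 35797) = √(-35555) = I*√35555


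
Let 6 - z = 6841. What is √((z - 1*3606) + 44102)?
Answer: √33661 ≈ 183.47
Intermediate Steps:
z = -6835 (z = 6 - 1*6841 = 6 - 6841 = -6835)
√((z - 1*3606) + 44102) = √((-6835 - 1*3606) + 44102) = √((-6835 - 3606) + 44102) = √(-10441 + 44102) = √33661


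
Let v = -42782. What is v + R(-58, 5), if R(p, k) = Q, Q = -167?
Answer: -42949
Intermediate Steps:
R(p, k) = -167
v + R(-58, 5) = -42782 - 167 = -42949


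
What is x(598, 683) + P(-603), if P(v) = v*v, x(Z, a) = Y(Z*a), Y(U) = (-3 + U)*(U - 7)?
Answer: 166814611646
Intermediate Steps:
Y(U) = (-7 + U)*(-3 + U) (Y(U) = (-3 + U)*(-7 + U) = (-7 + U)*(-3 + U))
x(Z, a) = 21 + Z**2*a**2 - 10*Z*a (x(Z, a) = 21 + (Z*a)**2 - 10*Z*a = 21 + Z**2*a**2 - 10*Z*a)
P(v) = v**2
x(598, 683) + P(-603) = (21 + 598**2*683**2 - 10*598*683) + (-603)**2 = (21 + 357604*466489 - 4084340) + 363609 = (21 + 166818332356 - 4084340) + 363609 = 166814248037 + 363609 = 166814611646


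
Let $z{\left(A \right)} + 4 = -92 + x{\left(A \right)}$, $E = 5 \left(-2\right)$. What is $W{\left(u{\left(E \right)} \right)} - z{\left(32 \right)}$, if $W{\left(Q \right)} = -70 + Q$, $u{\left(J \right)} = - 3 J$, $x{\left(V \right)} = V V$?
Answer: $-968$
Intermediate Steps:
$E = -10$
$x{\left(V \right)} = V^{2}$
$z{\left(A \right)} = -96 + A^{2}$ ($z{\left(A \right)} = -4 + \left(-92 + A^{2}\right) = -96 + A^{2}$)
$W{\left(u{\left(E \right)} \right)} - z{\left(32 \right)} = \left(-70 - -30\right) - \left(-96 + 32^{2}\right) = \left(-70 + 30\right) - \left(-96 + 1024\right) = -40 - 928 = -968$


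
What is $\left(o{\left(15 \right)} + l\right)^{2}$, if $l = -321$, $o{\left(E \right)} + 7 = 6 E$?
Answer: $56644$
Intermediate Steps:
$o{\left(E \right)} = -7 + 6 E$
$\left(o{\left(15 \right)} + l\right)^{2} = \left(\left(-7 + 6 \cdot 15\right) - 321\right)^{2} = \left(\left(-7 + 90\right) - 321\right)^{2} = \left(83 - 321\right)^{2} = \left(-238\right)^{2} = 56644$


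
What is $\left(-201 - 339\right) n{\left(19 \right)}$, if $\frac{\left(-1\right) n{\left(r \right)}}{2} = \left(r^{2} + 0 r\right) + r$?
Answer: $410400$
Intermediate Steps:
$n{\left(r \right)} = - 2 r - 2 r^{2}$ ($n{\left(r \right)} = - 2 \left(\left(r^{2} + 0 r\right) + r\right) = - 2 \left(\left(r^{2} + 0\right) + r\right) = - 2 \left(r^{2} + r\right) = - 2 \left(r + r^{2}\right) = - 2 r - 2 r^{2}$)
$\left(-201 - 339\right) n{\left(19 \right)} = \left(-201 - 339\right) \left(\left(-2\right) 19 \left(1 + 19\right)\right) = - 540 \left(\left(-2\right) 19 \cdot 20\right) = \left(-540\right) \left(-760\right) = 410400$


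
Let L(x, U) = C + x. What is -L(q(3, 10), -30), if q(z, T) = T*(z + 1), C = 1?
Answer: -41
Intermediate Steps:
q(z, T) = T*(1 + z)
L(x, U) = 1 + x
-L(q(3, 10), -30) = -(1 + 10*(1 + 3)) = -(1 + 10*4) = -(1 + 40) = -1*41 = -41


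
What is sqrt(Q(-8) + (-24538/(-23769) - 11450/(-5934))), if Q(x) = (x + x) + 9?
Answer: I*sqrt(247940643157970)/7835847 ≈ 2.0095*I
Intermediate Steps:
Q(x) = 9 + 2*x (Q(x) = 2*x + 9 = 9 + 2*x)
sqrt(Q(-8) + (-24538/(-23769) - 11450/(-5934))) = sqrt((9 + 2*(-8)) + (-24538/(-23769) - 11450/(-5934))) = sqrt((9 - 16) + (-24538*(-1/23769) - 11450*(-1/5934))) = sqrt(-7 + (24538/23769 + 5725/2967)) = sqrt(-7 + 69627257/23507541) = sqrt(-94925530/23507541) = I*sqrt(247940643157970)/7835847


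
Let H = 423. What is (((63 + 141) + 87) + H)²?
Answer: 509796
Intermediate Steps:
(((63 + 141) + 87) + H)² = (((63 + 141) + 87) + 423)² = ((204 + 87) + 423)² = (291 + 423)² = 714² = 509796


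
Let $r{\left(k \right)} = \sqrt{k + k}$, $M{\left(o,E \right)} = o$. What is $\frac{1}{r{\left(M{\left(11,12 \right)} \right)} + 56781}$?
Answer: $\frac{56781}{3224081939} - \frac{\sqrt{22}}{3224081939} \approx 1.761 \cdot 10^{-5}$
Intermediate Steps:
$r{\left(k \right)} = \sqrt{2} \sqrt{k}$ ($r{\left(k \right)} = \sqrt{2 k} = \sqrt{2} \sqrt{k}$)
$\frac{1}{r{\left(M{\left(11,12 \right)} \right)} + 56781} = \frac{1}{\sqrt{2} \sqrt{11} + 56781} = \frac{1}{\sqrt{22} + 56781} = \frac{1}{56781 + \sqrt{22}}$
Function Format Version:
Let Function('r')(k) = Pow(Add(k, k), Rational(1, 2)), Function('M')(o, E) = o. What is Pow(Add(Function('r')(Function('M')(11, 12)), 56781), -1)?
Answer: Add(Rational(56781, 3224081939), Mul(Rational(-1, 3224081939), Pow(22, Rational(1, 2)))) ≈ 1.7610e-5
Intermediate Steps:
Function('r')(k) = Mul(Pow(2, Rational(1, 2)), Pow(k, Rational(1, 2))) (Function('r')(k) = Pow(Mul(2, k), Rational(1, 2)) = Mul(Pow(2, Rational(1, 2)), Pow(k, Rational(1, 2))))
Pow(Add(Function('r')(Function('M')(11, 12)), 56781), -1) = Pow(Add(Mul(Pow(2, Rational(1, 2)), Pow(11, Rational(1, 2))), 56781), -1) = Pow(Add(Pow(22, Rational(1, 2)), 56781), -1) = Pow(Add(56781, Pow(22, Rational(1, 2))), -1)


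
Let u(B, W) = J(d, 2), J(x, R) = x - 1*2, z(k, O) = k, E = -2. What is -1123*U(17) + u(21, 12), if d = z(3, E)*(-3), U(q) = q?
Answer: -19102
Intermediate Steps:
d = -9 (d = 3*(-3) = -9)
J(x, R) = -2 + x (J(x, R) = x - 2 = -2 + x)
u(B, W) = -11 (u(B, W) = -2 - 9 = -11)
-1123*U(17) + u(21, 12) = -1123*17 - 11 = -19091 - 11 = -19102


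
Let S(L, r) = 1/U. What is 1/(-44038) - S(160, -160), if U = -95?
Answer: 43943/4183610 ≈ 0.010504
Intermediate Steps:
S(L, r) = -1/95 (S(L, r) = 1/(-95) = -1/95)
1/(-44038) - S(160, -160) = 1/(-44038) - 1*(-1/95) = -1/44038 + 1/95 = 43943/4183610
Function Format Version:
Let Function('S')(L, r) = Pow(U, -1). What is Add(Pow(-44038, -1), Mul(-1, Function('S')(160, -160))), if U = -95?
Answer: Rational(43943, 4183610) ≈ 0.010504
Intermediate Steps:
Function('S')(L, r) = Rational(-1, 95) (Function('S')(L, r) = Pow(-95, -1) = Rational(-1, 95))
Add(Pow(-44038, -1), Mul(-1, Function('S')(160, -160))) = Add(Pow(-44038, -1), Mul(-1, Rational(-1, 95))) = Add(Rational(-1, 44038), Rational(1, 95)) = Rational(43943, 4183610)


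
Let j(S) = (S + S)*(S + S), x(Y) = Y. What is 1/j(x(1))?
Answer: ¼ ≈ 0.25000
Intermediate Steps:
j(S) = 4*S² (j(S) = (2*S)*(2*S) = 4*S²)
1/j(x(1)) = 1/(4*1²) = 1/(4*1) = 1/4 = ¼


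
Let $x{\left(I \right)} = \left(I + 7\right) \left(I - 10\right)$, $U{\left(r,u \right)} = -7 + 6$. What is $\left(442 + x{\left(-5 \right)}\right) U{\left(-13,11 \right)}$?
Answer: $-412$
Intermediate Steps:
$U{\left(r,u \right)} = -1$
$x{\left(I \right)} = \left(-10 + I\right) \left(7 + I\right)$ ($x{\left(I \right)} = \left(7 + I\right) \left(-10 + I\right) = \left(-10 + I\right) \left(7 + I\right)$)
$\left(442 + x{\left(-5 \right)}\right) U{\left(-13,11 \right)} = \left(442 - \left(55 - 25\right)\right) \left(-1\right) = \left(442 + \left(-70 + 25 + 15\right)\right) \left(-1\right) = \left(442 - 30\right) \left(-1\right) = 412 \left(-1\right) = -412$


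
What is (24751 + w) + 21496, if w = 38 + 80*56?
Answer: 50765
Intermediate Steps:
w = 4518 (w = 38 + 4480 = 4518)
(24751 + w) + 21496 = (24751 + 4518) + 21496 = 29269 + 21496 = 50765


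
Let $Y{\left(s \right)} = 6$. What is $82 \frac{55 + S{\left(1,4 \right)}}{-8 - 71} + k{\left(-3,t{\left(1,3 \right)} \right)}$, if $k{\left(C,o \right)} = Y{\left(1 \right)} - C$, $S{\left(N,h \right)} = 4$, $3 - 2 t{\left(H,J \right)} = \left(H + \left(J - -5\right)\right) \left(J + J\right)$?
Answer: $- \frac{4127}{79} \approx -52.24$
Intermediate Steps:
$t{\left(H,J \right)} = \frac{3}{2} - J \left(5 + H + J\right)$ ($t{\left(H,J \right)} = \frac{3}{2} - \frac{\left(H + \left(J - -5\right)\right) \left(J + J\right)}{2} = \frac{3}{2} - \frac{\left(H + \left(J + 5\right)\right) 2 J}{2} = \frac{3}{2} - \frac{\left(H + \left(5 + J\right)\right) 2 J}{2} = \frac{3}{2} - \frac{\left(5 + H + J\right) 2 J}{2} = \frac{3}{2} - \frac{2 J \left(5 + H + J\right)}{2} = \frac{3}{2} - J \left(5 + H + J\right)$)
$k{\left(C,o \right)} = 6 - C$
$82 \frac{55 + S{\left(1,4 \right)}}{-8 - 71} + k{\left(-3,t{\left(1,3 \right)} \right)} = 82 \frac{55 + 4}{-8 - 71} + \left(6 - -3\right) = 82 \frac{59}{-79} + \left(6 + 3\right) = 82 \cdot 59 \left(- \frac{1}{79}\right) + 9 = 82 \left(- \frac{59}{79}\right) + 9 = - \frac{4838}{79} + 9 = - \frac{4127}{79}$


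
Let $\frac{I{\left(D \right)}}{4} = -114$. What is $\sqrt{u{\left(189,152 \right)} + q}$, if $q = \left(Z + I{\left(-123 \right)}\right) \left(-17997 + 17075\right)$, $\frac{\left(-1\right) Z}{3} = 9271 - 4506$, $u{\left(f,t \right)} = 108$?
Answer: $3 \sqrt{1511170} \approx 3687.9$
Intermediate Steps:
$I{\left(D \right)} = -456$ ($I{\left(D \right)} = 4 \left(-114\right) = -456$)
$Z = -14295$ ($Z = - 3 \left(9271 - 4506\right) = \left(-3\right) 4765 = -14295$)
$q = 13600422$ ($q = \left(-14295 - 456\right) \left(-17997 + 17075\right) = \left(-14751\right) \left(-922\right) = 13600422$)
$\sqrt{u{\left(189,152 \right)} + q} = \sqrt{108 + 13600422} = \sqrt{13600530} = 3 \sqrt{1511170}$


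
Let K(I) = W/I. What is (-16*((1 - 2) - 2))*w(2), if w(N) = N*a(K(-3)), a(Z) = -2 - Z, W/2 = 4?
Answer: 64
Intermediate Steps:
W = 8 (W = 2*4 = 8)
K(I) = 8/I
w(N) = 2*N/3 (w(N) = N*(-2 - 8/(-3)) = N*(-2 - 8*(-1)/3) = N*(-2 - 1*(-8/3)) = N*(-2 + 8/3) = N*(⅔) = 2*N/3)
(-16*((1 - 2) - 2))*w(2) = (-16*((1 - 2) - 2))*((⅔)*2) = -16*(-1 - 2)*(4/3) = -16*(-3)*(4/3) = 48*(4/3) = 64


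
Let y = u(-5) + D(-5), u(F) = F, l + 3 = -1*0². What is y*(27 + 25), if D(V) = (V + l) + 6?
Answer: -364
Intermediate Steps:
l = -3 (l = -3 - 1*0² = -3 - 1*0 = -3 + 0 = -3)
D(V) = 3 + V (D(V) = (V - 3) + 6 = (-3 + V) + 6 = 3 + V)
y = -7 (y = -5 + (3 - 5) = -5 - 2 = -7)
y*(27 + 25) = -7*(27 + 25) = -7*52 = -364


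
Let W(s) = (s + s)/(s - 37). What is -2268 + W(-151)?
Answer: -213041/94 ≈ -2266.4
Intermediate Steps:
W(s) = 2*s/(-37 + s) (W(s) = (2*s)/(-37 + s) = 2*s/(-37 + s))
-2268 + W(-151) = -2268 + 2*(-151)/(-37 - 151) = -2268 + 2*(-151)/(-188) = -2268 + 2*(-151)*(-1/188) = -2268 + 151/94 = -213041/94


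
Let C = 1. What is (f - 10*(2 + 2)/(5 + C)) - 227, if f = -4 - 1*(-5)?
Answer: -698/3 ≈ -232.67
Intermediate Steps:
f = 1 (f = -4 + 5 = 1)
(f - 10*(2 + 2)/(5 + C)) - 227 = (1 - 10*(2 + 2)/(5 + 1)) - 227 = (1 - 40/6) - 227 = (1 - 10*⅔) - 227 = (1 - 20/3) - 227 = -17/3 - 227 = -698/3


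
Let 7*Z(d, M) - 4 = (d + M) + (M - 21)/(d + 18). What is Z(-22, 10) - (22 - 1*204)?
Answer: 725/4 ≈ 181.25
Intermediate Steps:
Z(d, M) = 4/7 + M/7 + d/7 + (-21 + M)/(7*(18 + d)) (Z(d, M) = 4/7 + ((d + M) + (M - 21)/(d + 18))/7 = 4/7 + ((M + d) + (-21 + M)/(18 + d))/7 = 4/7 + (M + d + (-21 + M)/(18 + d))/7 = 4/7 + (M/7 + d/7 + (-21 + M)/(7*(18 + d))) = 4/7 + M/7 + d/7 + (-21 + M)/(7*(18 + d)))
Z(-22, 10) - (22 - 1*204) = (51 + (-22)² + 19*10 + 22*(-22) + 10*(-22))/(7*(18 - 22)) - (22 - 1*204) = (⅐)*(51 + 484 + 190 - 484 - 220)/(-4) - (22 - 204) = (⅐)*(-¼)*21 - 1*(-182) = -¾ + 182 = 725/4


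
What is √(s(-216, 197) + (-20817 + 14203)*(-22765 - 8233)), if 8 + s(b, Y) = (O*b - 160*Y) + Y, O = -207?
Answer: √205034153 ≈ 14319.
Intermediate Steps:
s(b, Y) = -8 - 207*b - 159*Y (s(b, Y) = -8 + ((-207*b - 160*Y) + Y) = -8 + (-207*b - 159*Y) = -8 - 207*b - 159*Y)
√(s(-216, 197) + (-20817 + 14203)*(-22765 - 8233)) = √((-8 - 207*(-216) - 159*197) + (-20817 + 14203)*(-22765 - 8233)) = √((-8 + 44712 - 31323) - 6614*(-30998)) = √(13381 + 205020772) = √205034153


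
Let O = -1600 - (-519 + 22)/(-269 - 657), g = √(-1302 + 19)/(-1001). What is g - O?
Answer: 1482097/926 - I*√1283/1001 ≈ 1600.5 - 0.035783*I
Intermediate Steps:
g = -I*√1283/1001 (g = √(-1283)*(-1/1001) = (I*√1283)*(-1/1001) = -I*√1283/1001 ≈ -0.035783*I)
O = -1482097/926 (O = -1600 - (-497)/(-926) = -1600 - (-497)*(-1)/926 = -1600 - 1*497/926 = -1600 - 497/926 = -1482097/926 ≈ -1600.5)
g - O = -I*√1283/1001 - 1*(-1482097/926) = -I*√1283/1001 + 1482097/926 = 1482097/926 - I*√1283/1001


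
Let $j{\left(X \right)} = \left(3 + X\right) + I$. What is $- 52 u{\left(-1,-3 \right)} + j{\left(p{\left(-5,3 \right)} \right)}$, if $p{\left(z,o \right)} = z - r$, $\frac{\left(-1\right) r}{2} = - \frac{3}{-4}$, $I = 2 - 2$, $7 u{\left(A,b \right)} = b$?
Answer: $\frac{305}{14} \approx 21.786$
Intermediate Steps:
$u{\left(A,b \right)} = \frac{b}{7}$
$I = 0$
$r = - \frac{3}{2}$ ($r = - 2 \left(- \frac{3}{-4}\right) = - 2 \left(\left(-3\right) \left(- \frac{1}{4}\right)\right) = \left(-2\right) \frac{3}{4} = - \frac{3}{2} \approx -1.5$)
$p{\left(z,o \right)} = \frac{3}{2} + z$ ($p{\left(z,o \right)} = z - - \frac{3}{2} = z + \frac{3}{2} = \frac{3}{2} + z$)
$j{\left(X \right)} = 3 + X$ ($j{\left(X \right)} = \left(3 + X\right) + 0 = 3 + X$)
$- 52 u{\left(-1,-3 \right)} + j{\left(p{\left(-5,3 \right)} \right)} = - 52 \cdot \frac{1}{7} \left(-3\right) + \left(3 + \left(\frac{3}{2} - 5\right)\right) = \left(-52\right) \left(- \frac{3}{7}\right) + \left(3 - \frac{7}{2}\right) = \frac{156}{7} - \frac{1}{2} = \frac{305}{14}$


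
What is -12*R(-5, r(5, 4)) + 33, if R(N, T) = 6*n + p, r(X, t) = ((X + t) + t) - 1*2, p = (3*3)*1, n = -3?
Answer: 141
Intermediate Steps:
p = 9 (p = 9*1 = 9)
r(X, t) = -2 + X + 2*t (r(X, t) = (X + 2*t) - 2 = -2 + X + 2*t)
R(N, T) = -9 (R(N, T) = 6*(-3) + 9 = -18 + 9 = -9)
-12*R(-5, r(5, 4)) + 33 = -12*(-9) + 33 = 108 + 33 = 141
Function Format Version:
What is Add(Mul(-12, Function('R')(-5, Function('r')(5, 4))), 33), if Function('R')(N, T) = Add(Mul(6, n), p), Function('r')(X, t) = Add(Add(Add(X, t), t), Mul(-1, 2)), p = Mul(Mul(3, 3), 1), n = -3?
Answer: 141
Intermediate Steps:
p = 9 (p = Mul(9, 1) = 9)
Function('r')(X, t) = Add(-2, X, Mul(2, t)) (Function('r')(X, t) = Add(Add(X, Mul(2, t)), -2) = Add(-2, X, Mul(2, t)))
Function('R')(N, T) = -9 (Function('R')(N, T) = Add(Mul(6, -3), 9) = Add(-18, 9) = -9)
Add(Mul(-12, Function('R')(-5, Function('r')(5, 4))), 33) = Add(Mul(-12, -9), 33) = Add(108, 33) = 141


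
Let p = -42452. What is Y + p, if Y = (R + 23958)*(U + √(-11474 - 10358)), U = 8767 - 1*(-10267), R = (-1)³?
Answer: 455955086 + 47914*I*√5458 ≈ 4.5595e+8 + 3.5398e+6*I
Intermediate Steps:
R = -1
U = 19034 (U = 8767 + 10267 = 19034)
Y = 455997538 + 47914*I*√5458 (Y = (-1 + 23958)*(19034 + √(-11474 - 10358)) = 23957*(19034 + √(-21832)) = 23957*(19034 + 2*I*√5458) = 455997538 + 47914*I*√5458 ≈ 4.56e+8 + 3.5398e+6*I)
Y + p = (455997538 + 47914*I*√5458) - 42452 = 455955086 + 47914*I*√5458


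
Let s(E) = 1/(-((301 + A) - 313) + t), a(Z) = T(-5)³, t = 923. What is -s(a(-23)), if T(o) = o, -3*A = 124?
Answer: -3/2929 ≈ -0.0010242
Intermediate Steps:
A = -124/3 (A = -⅓*124 = -124/3 ≈ -41.333)
a(Z) = -125 (a(Z) = (-5)³ = -125)
s(E) = 3/2929 (s(E) = 1/(-((301 - 124/3) - 313) + 923) = 1/(-(779/3 - 313) + 923) = 1/(-1*(-160/3) + 923) = 1/(160/3 + 923) = 1/(2929/3) = 3/2929)
-s(a(-23)) = -1*3/2929 = -3/2929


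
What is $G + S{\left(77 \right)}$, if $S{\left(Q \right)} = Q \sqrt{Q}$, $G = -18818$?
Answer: $-18818 + 77 \sqrt{77} \approx -18142.0$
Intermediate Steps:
$S{\left(Q \right)} = Q^{\frac{3}{2}}$
$G + S{\left(77 \right)} = -18818 + 77^{\frac{3}{2}} = -18818 + 77 \sqrt{77}$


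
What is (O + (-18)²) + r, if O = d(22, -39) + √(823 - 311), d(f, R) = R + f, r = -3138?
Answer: -2831 + 16*√2 ≈ -2808.4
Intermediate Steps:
O = -17 + 16*√2 (O = (-39 + 22) + √(823 - 311) = -17 + √512 = -17 + 16*√2 ≈ 5.6274)
(O + (-18)²) + r = ((-17 + 16*√2) + (-18)²) - 3138 = ((-17 + 16*√2) + 324) - 3138 = (307 + 16*√2) - 3138 = -2831 + 16*√2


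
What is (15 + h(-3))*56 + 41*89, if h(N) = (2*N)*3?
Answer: 3481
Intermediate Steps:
h(N) = 6*N
(15 + h(-3))*56 + 41*89 = (15 + 6*(-3))*56 + 41*89 = (15 - 18)*56 + 3649 = -3*56 + 3649 = -168 + 3649 = 3481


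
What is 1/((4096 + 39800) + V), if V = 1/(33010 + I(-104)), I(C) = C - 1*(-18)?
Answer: 32924/1445231905 ≈ 2.2781e-5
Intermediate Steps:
I(C) = 18 + C (I(C) = C + 18 = 18 + C)
V = 1/32924 (V = 1/(33010 + (18 - 104)) = 1/(33010 - 86) = 1/32924 ≈ 3.0373e-5)
1/((4096 + 39800) + V) = 1/((4096 + 39800) + 1/32924) = 1/(43896 + 1/32924) = 1/(1445231905/32924) = 32924/1445231905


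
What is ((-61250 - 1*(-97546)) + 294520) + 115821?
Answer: 446637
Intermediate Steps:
((-61250 - 1*(-97546)) + 294520) + 115821 = ((-61250 + 97546) + 294520) + 115821 = (36296 + 294520) + 115821 = 330816 + 115821 = 446637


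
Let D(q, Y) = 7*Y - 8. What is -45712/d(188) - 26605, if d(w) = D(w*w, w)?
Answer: -8711263/327 ≈ -26640.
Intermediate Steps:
D(q, Y) = -8 + 7*Y
d(w) = -8 + 7*w
-45712/d(188) - 26605 = -45712/(-8 + 7*188) - 26605 = -45712/(-8 + 1316) - 26605 = -45712/1308 - 26605 = -45712*1/1308 - 26605 = -11428/327 - 26605 = -8711263/327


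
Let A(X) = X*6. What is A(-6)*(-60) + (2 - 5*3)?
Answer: 2147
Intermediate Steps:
A(X) = 6*X
A(-6)*(-60) + (2 - 5*3) = (6*(-6))*(-60) + (2 - 5*3) = -36*(-60) + (2 - 15) = 2160 - 13 = 2147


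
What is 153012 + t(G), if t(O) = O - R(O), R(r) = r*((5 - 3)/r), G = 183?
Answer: 153193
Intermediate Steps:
R(r) = 2 (R(r) = r*(2/r) = 2)
t(O) = -2 + O (t(O) = O - 1*2 = O - 2 = -2 + O)
153012 + t(G) = 153012 + (-2 + 183) = 153012 + 181 = 153193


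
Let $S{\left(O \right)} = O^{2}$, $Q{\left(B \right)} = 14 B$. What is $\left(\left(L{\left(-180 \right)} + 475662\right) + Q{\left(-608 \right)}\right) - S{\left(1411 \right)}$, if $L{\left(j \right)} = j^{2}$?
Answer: $-1491371$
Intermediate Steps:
$\left(\left(L{\left(-180 \right)} + 475662\right) + Q{\left(-608 \right)}\right) - S{\left(1411 \right)} = \left(\left(\left(-180\right)^{2} + 475662\right) + 14 \left(-608\right)\right) - 1411^{2} = \left(\left(32400 + 475662\right) - 8512\right) - 1990921 = \left(508062 - 8512\right) - 1990921 = 499550 - 1990921 = -1491371$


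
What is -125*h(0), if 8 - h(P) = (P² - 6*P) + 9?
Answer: 125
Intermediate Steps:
h(P) = -1 - P² + 6*P (h(P) = 8 - ((P² - 6*P) + 9) = 8 - (9 + P² - 6*P) = 8 + (-9 - P² + 6*P) = -1 - P² + 6*P)
-125*h(0) = -125*(-1 - 1*0² + 6*0) = -125*(-1 - 1*0 + 0) = -125*(-1 + 0 + 0) = -125*(-1) = 125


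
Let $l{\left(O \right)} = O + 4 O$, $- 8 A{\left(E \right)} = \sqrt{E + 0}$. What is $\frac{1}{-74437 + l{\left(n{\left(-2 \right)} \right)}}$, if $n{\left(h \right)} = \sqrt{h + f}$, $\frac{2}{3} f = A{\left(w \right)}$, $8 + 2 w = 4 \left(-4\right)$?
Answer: $\frac{4}{-297748 + 5 \sqrt{2} \sqrt{-16 - 3 i \sqrt{3}}} \approx -1.3434 \cdot 10^{-5} + 1.2925 \cdot 10^{-9} i$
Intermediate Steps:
$w = -12$ ($w = -4 + \frac{4 \left(-4\right)}{2} = -4 + \frac{1}{2} \left(-16\right) = -4 - 8 = -12$)
$A{\left(E \right)} = - \frac{\sqrt{E}}{8}$ ($A{\left(E \right)} = - \frac{\sqrt{E + 0}}{8} = - \frac{\sqrt{E}}{8}$)
$f = - \frac{3 i \sqrt{3}}{8}$ ($f = \frac{3 \left(- \frac{\sqrt{-12}}{8}\right)}{2} = \frac{3 \left(- \frac{2 i \sqrt{3}}{8}\right)}{2} = \frac{3 \left(- \frac{i \sqrt{3}}{4}\right)}{2} = - \frac{3 i \sqrt{3}}{8} \approx - 0.64952 i$)
$n{\left(h \right)} = \sqrt{h - \frac{3 i \sqrt{3}}{8}}$
$l{\left(O \right)} = 5 O$
$\frac{1}{-74437 + l{\left(n{\left(-2 \right)} \right)}} = \frac{1}{-74437 + 5 \frac{\sqrt{16 \left(-2\right) - 6 i \sqrt{3}}}{4}} = \frac{1}{-74437 + 5 \frac{\sqrt{-32 - 6 i \sqrt{3}}}{4}} = \frac{1}{-74437 + \frac{5 \sqrt{-32 - 6 i \sqrt{3}}}{4}}$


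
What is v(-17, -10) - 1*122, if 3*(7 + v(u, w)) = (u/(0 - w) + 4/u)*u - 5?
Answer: -1197/10 ≈ -119.70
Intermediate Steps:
v(u, w) = -26/3 + u*(4/u - u/w)/3 (v(u, w) = -7 + ((u/(0 - w) + 4/u)*u - 5)/3 = -7 + ((u/((-w)) + 4/u)*u - 5)/3 = -7 + ((u*(-1/w) + 4/u)*u - 5)/3 = -7 + ((-u/w + 4/u)*u - 5)/3 = -7 + ((4/u - u/w)*u - 5)/3 = -7 + (u*(4/u - u/w) - 5)/3 = -7 + (-5 + u*(4/u - u/w))/3 = -7 + (-5/3 + u*(4/u - u/w)/3) = -26/3 + u*(4/u - u/w)/3)
v(-17, -10) - 1*122 = (1/3)*(-1*(-17)**2 - 22*(-10))/(-10) - 1*122 = (1/3)*(-1/10)*(-1*289 + 220) - 122 = (1/3)*(-1/10)*(-289 + 220) - 122 = (1/3)*(-1/10)*(-69) - 122 = 23/10 - 122 = -1197/10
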